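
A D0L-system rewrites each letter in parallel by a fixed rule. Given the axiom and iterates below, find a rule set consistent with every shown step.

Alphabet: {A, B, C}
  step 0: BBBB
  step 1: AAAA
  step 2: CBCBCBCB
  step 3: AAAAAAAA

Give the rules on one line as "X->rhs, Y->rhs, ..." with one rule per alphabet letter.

A->CB, B->A, C->A

  step 2 ⇒ step 3: CBCBCBCB ⇒ A·A·A·A·A·A·A·A
    B ↦ A
    C ↦ A
  step 1 ⇒ step 2: AAAA ⇒ CB·CB·CB·CB
    A ↦ CB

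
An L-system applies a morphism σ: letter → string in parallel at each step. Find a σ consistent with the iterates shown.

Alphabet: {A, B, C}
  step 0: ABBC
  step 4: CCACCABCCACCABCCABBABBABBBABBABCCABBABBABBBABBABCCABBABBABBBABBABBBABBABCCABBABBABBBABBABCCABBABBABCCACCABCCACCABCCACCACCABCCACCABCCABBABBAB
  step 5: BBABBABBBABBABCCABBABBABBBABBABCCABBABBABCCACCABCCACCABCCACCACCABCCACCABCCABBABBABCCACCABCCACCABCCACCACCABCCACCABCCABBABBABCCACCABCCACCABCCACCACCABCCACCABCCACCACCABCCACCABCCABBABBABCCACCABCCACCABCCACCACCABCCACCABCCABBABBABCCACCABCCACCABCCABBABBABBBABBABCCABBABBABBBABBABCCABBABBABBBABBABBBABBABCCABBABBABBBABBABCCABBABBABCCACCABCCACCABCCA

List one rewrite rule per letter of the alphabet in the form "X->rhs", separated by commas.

A->B, B->CCA, C->BBA

  step 4 ⇒ step 5: CCACCABCCACCABCCABBABBABBBABBABCCABBABBABBBABBABCCABBABBABBBABBABBBABBABCCABBABBABBBABBABCCABBABBABCCACCABCCACCABCCACCACCABCCACCABCCABBABBAB ⇒ BBA·BBA·B·BBA·BBA·B·CCA·BBA·BBA·B·BBA·BBA·B·CCA·BBA·BBA·B·CCA·CCA·B·CCA·CCA·B·CCA·CCA·CCA·B·CCA·CCA·B·CCA·BBA·BBA·B·CCA·CCA·B·CCA·CCA·B·CCA·CCA·CCA·B·CCA·CCA·B·CCA·BBA·BBA·B·CCA·CCA·B·CCA·CCA·B·CCA·CCA·CCA·B·CCA·CCA·B·CCA·CCA·CCA·B·CCA·CCA·B·CCA·BBA·BBA·B·CCA·CCA·B·CCA·CCA·B·CCA·CCA·CCA·B·CCA·CCA·B·CCA·BBA·BBA·B·CCA·CCA·B·CCA·CCA·B·CCA·BBA·BBA·B·BBA·BBA·B·CCA·BBA·BBA·B·BBA·BBA·B·CCA·BBA·BBA·B·BBA·BBA·B·BBA·BBA·B·CCA·BBA·BBA·B·BBA·BBA·B·CCA·BBA·BBA·B·CCA·CCA·B·CCA·CCA·B·CCA
    A ↦ B
    B ↦ CCA
    C ↦ BBA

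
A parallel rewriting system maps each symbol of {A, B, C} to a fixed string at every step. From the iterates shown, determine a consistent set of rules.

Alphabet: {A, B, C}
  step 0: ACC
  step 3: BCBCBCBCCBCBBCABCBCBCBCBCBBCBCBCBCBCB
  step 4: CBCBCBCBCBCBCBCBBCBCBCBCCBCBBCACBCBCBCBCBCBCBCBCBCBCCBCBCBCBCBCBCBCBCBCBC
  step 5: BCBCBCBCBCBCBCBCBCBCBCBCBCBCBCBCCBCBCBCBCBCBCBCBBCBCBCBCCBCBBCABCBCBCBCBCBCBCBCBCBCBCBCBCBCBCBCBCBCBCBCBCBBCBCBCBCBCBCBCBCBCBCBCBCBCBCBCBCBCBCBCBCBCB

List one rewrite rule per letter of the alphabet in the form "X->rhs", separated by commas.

  step 4 ⇒ step 5: CBCBCBCBCBCBCBCBBCBCBCBCCBCBBCACBCBCBCBCBCBCBCBCBCBCCBCBCBCBCBCBCBCBCBCBC ⇒ BCB·C·BCB·C·BCB·C·BCB·C·BCB·C·BCB·C·BCB·C·BCB·C·C·BCB·C·BCB·C·BCB·C·BCB·BCB·C·BCB·C·C·BCB·BCA·BCB·C·BCB·C·BCB·C·BCB·C·BCB·C·BCB·C·BCB·C·BCB·C·BCB·C·BCB·C·BCB·BCB·C·BCB·C·BCB·C·BCB·C·BCB·C·BCB·C·BCB·C·BCB·C·BCB·C·BCB·C·BCB
    A ↦ BCA
    B ↦ C
    C ↦ BCB

A->BCA, B->C, C->BCB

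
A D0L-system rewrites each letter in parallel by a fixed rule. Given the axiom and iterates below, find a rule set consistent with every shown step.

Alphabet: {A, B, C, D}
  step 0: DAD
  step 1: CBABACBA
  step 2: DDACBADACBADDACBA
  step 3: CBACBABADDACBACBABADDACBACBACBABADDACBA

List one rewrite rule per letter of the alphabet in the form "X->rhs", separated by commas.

A->BA, B->DAC, C->D, D->CBA

  step 2 ⇒ step 3: DDACBADACBADDACBA ⇒ CBA·CBA·BA·D·DAC·BA·CBA·BA·D·DAC·BA·CBA·CBA·BA·D·DAC·BA
    A ↦ BA
    B ↦ DAC
    C ↦ D
    D ↦ CBA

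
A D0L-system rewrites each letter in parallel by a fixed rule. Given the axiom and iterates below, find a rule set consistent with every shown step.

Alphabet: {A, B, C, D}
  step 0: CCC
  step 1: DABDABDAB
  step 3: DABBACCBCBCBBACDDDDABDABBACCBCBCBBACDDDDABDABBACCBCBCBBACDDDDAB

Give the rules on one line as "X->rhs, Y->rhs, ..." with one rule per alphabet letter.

  step 0 ⇒ step 1: CCC ⇒ DAB·DAB·DAB
    C ↦ DAB
    A ↦ DDD  (constrained at step 1)
    B ↦ BAC  (constrained at step 1)
    D ↦ CB  (constrained at step 1)

A->DDD, B->BAC, C->DAB, D->CB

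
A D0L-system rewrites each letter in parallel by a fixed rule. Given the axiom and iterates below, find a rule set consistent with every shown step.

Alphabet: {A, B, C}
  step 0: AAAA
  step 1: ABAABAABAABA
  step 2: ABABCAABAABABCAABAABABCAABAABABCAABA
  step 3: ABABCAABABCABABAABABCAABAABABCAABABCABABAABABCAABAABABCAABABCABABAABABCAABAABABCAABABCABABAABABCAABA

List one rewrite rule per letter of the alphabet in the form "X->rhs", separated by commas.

  step 2 ⇒ step 3: ABABCAABAABABCAABAABABCAABAABABCAABA ⇒ ABA·BCA·ABA·BCA·B·ABA·ABA·BCA·ABA·ABA·BCA·ABA·BCA·B·ABA·ABA·BCA·ABA·ABA·BCA·ABA·BCA·B·ABA·ABA·BCA·ABA·ABA·BCA·ABA·BCA·B·ABA·ABA·BCA·ABA
    A ↦ ABA
    B ↦ BCA
    C ↦ B

A->ABA, B->BCA, C->B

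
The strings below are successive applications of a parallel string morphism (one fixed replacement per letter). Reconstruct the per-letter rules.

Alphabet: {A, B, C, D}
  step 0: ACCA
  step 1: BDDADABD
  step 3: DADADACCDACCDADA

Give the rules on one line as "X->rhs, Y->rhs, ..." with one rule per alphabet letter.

  step 0 ⇒ step 1: ACCA ⇒ BD·DA·DA·BD
    A ↦ BD
    C ↦ DA
    B ↦ C  (constrained at step 1)
    D ↦ C  (constrained at step 1)

A->BD, B->C, C->DA, D->C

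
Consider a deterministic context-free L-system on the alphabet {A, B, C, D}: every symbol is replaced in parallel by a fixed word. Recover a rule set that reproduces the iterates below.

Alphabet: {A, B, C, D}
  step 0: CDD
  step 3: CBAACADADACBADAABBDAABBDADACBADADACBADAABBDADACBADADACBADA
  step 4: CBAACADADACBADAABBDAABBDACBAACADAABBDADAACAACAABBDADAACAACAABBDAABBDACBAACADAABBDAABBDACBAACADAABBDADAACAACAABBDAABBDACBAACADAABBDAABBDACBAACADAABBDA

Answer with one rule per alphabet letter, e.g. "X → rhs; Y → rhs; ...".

A->DA, B->ACA, C->CBA, D->ABB

  step 3 ⇒ step 4: CBAACADADACBADAABBDAABBDADACBADADACBADAABBDADACBADADACBADA ⇒ CBA·ACA·DA·DA·CBA·DA·ABB·DA·ABB·DA·CBA·ACA·DA·ABB·DA·DA·ACA·ACA·ABB·DA·DA·ACA·ACA·ABB·DA·ABB·DA·CBA·ACA·DA·ABB·DA·ABB·DA·CBA·ACA·DA·ABB·DA·DA·ACA·ACA·ABB·DA·ABB·DA·CBA·ACA·DA·ABB·DA·ABB·DA·CBA·ACA·DA·ABB·DA
    A ↦ DA
    B ↦ ACA
    C ↦ CBA
    D ↦ ABB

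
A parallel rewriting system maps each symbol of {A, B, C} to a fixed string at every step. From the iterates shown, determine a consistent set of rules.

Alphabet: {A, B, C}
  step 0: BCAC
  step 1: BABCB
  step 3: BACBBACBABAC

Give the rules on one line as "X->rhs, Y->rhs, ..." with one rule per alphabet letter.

  step 0 ⇒ step 1: BCAC ⇒ BA·B·C·B
    A ↦ C
    B ↦ BA
    C ↦ B

A->C, B->BA, C->B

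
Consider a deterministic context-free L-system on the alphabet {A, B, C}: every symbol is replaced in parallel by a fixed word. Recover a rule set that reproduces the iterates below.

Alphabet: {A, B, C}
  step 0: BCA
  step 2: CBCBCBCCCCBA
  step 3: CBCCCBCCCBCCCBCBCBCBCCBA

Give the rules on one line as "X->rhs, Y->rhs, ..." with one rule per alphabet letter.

A->BA, B->CC, C->CB

  step 2 ⇒ step 3: CBCBCBCCCCBA ⇒ CB·CC·CB·CC·CB·CC·CB·CB·CB·CB·CC·BA
    A ↦ BA
    B ↦ CC
    C ↦ CB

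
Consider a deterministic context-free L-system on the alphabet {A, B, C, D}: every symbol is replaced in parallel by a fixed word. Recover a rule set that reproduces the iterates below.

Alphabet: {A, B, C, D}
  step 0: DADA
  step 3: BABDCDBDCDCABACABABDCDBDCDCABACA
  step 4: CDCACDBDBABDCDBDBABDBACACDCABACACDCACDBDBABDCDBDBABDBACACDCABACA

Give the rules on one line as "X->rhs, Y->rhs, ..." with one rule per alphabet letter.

  step 3 ⇒ step 4: BABDCDBDCDCABACABABDCDBDCDCABACA ⇒ CD·CA·CD·BD·BA·BD·CD·BD·BA·BD·BA·CA·CD·CA·BA·CA·CD·CA·CD·BD·BA·BD·CD·BD·BA·BD·BA·CA·CD·CA·BA·CA
    A ↦ CA
    B ↦ CD
    C ↦ BA
    D ↦ BD

A->CA, B->CD, C->BA, D->BD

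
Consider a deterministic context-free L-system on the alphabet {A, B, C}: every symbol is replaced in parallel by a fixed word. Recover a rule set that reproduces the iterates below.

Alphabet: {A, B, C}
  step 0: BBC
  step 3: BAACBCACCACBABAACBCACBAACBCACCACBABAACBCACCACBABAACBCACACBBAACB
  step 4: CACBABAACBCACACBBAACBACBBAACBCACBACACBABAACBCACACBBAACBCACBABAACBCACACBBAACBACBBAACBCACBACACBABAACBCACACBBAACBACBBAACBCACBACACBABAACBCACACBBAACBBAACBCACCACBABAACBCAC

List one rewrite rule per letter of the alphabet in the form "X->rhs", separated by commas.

  step 3 ⇒ step 4: BAACBCACCACBABAACBCACBAACBCACCACBABAACBCACCACBABAACBCACACBBAACB ⇒ CAC·BA·BA·ACB·CAC·ACB·BA·ACB·ACB·BA·ACB·CAC·BA·CAC·BA·BA·ACB·CAC·ACB·BA·ACB·CAC·BA·BA·ACB·CAC·ACB·BA·ACB·ACB·BA·ACB·CAC·BA·CAC·BA·BA·ACB·CAC·ACB·BA·ACB·ACB·BA·ACB·CAC·BA·CAC·BA·BA·ACB·CAC·ACB·BA·ACB·BA·ACB·CAC·CAC·BA·BA·ACB·CAC
    A ↦ BA
    B ↦ CAC
    C ↦ ACB

A->BA, B->CAC, C->ACB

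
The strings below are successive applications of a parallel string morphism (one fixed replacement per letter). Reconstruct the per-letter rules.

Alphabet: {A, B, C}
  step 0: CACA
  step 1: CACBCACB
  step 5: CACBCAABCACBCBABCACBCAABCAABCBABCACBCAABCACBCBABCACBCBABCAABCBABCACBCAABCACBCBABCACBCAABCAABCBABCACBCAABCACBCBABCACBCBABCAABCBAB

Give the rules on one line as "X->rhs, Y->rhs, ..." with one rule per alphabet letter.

A->CB, B->AB, C->CA

  step 0 ⇒ step 1: CACA ⇒ CA·CB·CA·CB
    A ↦ CB
    C ↦ CA
    B ↦ AB  (constrained at step 1)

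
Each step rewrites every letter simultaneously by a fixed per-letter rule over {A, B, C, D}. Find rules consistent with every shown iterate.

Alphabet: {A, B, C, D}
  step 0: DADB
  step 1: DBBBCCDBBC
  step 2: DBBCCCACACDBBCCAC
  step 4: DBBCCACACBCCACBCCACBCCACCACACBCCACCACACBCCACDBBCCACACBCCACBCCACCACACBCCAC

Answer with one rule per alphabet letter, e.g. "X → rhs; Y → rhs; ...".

A->BCC, B->C, C->AC, D->DBB

  step 1 ⇒ step 2: DBBBCCDBBC ⇒ DBB·C·C·C·AC·AC·DBB·C·C·AC
    B ↦ C
    C ↦ AC
    D ↦ DBB
  step 0 ⇒ step 1: DADB ⇒ DBB·BCC·DBB·C
    A ↦ BCC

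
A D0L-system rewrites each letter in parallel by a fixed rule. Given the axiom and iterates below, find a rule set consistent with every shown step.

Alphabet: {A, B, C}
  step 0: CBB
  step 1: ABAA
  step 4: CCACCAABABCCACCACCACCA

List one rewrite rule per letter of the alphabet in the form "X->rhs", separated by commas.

  step 0 ⇒ step 1: CBB ⇒ AB·A·A
    B ↦ A
    C ↦ AB
    A ↦ CC  (constrained at step 1)

A->CC, B->A, C->AB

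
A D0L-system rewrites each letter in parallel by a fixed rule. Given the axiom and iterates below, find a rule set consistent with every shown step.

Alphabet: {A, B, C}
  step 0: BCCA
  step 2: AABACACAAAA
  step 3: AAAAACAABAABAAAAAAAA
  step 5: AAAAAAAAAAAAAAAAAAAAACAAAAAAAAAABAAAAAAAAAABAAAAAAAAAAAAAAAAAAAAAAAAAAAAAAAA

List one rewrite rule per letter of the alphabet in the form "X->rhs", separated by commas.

A->AA, B->AC, C->B

  step 2 ⇒ step 3: AABACACAAAA ⇒ AA·AA·AC·AA·B·AA·B·AA·AA·AA·AA
    A ↦ AA
    B ↦ AC
    C ↦ B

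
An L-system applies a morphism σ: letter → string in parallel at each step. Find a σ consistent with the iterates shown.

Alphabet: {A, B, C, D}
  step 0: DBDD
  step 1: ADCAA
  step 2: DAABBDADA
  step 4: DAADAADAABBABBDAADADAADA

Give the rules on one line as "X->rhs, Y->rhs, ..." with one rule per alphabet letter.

A->DA, B->DC, C->BB, D->A

  step 1 ⇒ step 2: ADCAA ⇒ DA·A·BB·DA·DA
    A ↦ DA
    C ↦ BB
    D ↦ A
  step 0 ⇒ step 1: DBDD ⇒ A·DC·A·A
    B ↦ DC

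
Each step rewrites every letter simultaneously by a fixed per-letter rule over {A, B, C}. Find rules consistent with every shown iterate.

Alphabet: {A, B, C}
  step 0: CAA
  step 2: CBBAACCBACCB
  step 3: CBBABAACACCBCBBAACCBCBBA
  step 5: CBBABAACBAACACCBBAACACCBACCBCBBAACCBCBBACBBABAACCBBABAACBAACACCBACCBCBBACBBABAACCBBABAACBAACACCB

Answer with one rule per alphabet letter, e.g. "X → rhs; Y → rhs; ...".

  step 2 ⇒ step 3: CBBAACCBACCB ⇒ CB·BA·BA·AC·AC·CB·CB·BA·AC·CB·CB·BA
    A ↦ AC
    B ↦ BA
    C ↦ CB

A->AC, B->BA, C->CB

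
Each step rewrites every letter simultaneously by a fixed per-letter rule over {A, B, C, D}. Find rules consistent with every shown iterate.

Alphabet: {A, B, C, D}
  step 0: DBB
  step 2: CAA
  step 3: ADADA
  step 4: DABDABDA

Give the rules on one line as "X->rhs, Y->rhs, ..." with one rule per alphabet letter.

  step 3 ⇒ step 4: ADADA ⇒ DA·B·DA·B·DA
    A ↦ DA
    D ↦ B
    B ↦ C  (constrained at step 0)
  step 2 ⇒ step 3: CAA ⇒ A·DA·DA
    C ↦ A

A->DA, B->C, C->A, D->B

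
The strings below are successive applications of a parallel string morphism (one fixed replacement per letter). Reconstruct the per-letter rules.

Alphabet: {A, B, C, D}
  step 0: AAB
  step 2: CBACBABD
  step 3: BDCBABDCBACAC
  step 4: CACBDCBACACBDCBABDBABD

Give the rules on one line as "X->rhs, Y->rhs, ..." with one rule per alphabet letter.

A->BA, B->C, C->BD, D->AC

  step 3 ⇒ step 4: BDCBABDCBACAC ⇒ C·AC·BD·C·BA·C·AC·BD·C·BA·BD·BA·BD
    A ↦ BA
    B ↦ C
    C ↦ BD
    D ↦ AC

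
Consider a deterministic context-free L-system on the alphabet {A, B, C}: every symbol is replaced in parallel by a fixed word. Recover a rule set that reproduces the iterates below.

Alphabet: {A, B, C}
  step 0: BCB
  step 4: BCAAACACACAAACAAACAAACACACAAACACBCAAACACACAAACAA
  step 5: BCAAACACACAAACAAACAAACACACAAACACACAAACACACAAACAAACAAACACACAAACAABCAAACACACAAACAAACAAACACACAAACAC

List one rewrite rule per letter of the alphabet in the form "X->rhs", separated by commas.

A->AC, B->BC, C->AA

  step 4 ⇒ step 5: BCAAACACACAAACAAACAAACACACAAACACBCAAACACACAAACAA ⇒ BC·AA·AC·AC·AC·AA·AC·AA·AC·AA·AC·AC·AC·AA·AC·AC·AC·AA·AC·AC·AC·AA·AC·AA·AC·AA·AC·AC·AC·AA·AC·AA·BC·AA·AC·AC·AC·AA·AC·AA·AC·AA·AC·AC·AC·AA·AC·AC
    A ↦ AC
    B ↦ BC
    C ↦ AA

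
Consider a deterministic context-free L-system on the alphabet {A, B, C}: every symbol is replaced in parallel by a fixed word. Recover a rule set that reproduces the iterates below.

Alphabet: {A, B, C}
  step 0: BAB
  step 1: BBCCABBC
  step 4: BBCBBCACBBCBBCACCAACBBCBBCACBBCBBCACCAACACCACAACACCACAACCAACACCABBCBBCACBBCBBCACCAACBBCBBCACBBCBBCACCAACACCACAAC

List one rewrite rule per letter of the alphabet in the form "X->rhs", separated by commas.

A->CA, B->BBC, C->AC

  step 0 ⇒ step 1: BAB ⇒ BBC·CA·BBC
    A ↦ CA
    B ↦ BBC
    C ↦ AC  (constrained at step 1)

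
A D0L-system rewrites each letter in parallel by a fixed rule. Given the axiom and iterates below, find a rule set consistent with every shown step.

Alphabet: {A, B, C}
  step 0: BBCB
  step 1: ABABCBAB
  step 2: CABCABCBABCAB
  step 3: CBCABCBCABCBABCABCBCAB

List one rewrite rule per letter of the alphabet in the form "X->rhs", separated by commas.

A->C, B->AB, C->CB

  step 2 ⇒ step 3: CABCABCBABCAB ⇒ CB·C·AB·CB·C·AB·CB·AB·C·AB·CB·C·AB
    A ↦ C
    B ↦ AB
    C ↦ CB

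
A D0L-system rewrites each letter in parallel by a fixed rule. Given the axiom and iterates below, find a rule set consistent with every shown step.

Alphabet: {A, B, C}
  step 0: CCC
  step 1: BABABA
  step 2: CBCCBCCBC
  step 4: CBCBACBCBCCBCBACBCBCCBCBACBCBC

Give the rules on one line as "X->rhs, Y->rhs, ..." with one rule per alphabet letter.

  step 1 ⇒ step 2: BABABA ⇒ CB·C·CB·C·CB·C
    A ↦ C
    B ↦ CB
  step 0 ⇒ step 1: CCC ⇒ BA·BA·BA
    C ↦ BA

A->C, B->CB, C->BA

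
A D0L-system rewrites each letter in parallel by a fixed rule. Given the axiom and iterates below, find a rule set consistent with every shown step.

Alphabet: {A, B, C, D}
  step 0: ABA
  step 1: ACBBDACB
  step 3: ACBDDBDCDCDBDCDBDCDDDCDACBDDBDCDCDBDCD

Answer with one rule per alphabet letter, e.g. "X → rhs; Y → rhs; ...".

  step 0 ⇒ step 1: ABA ⇒ ACB·BD·ACB
    A ↦ ACB
    B ↦ BD
    C ↦ DD  (constrained at step 1)
    D ↦ CD  (constrained at step 1)

A->ACB, B->BD, C->DD, D->CD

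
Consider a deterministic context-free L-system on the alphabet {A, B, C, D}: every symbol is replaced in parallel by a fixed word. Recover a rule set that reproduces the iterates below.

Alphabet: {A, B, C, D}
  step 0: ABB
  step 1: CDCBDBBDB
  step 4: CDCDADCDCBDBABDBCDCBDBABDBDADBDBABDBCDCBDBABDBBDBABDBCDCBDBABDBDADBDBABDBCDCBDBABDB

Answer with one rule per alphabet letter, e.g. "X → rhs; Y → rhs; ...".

A->CDC, B->BDB, C->D, D->A

  step 0 ⇒ step 1: ABB ⇒ CDC·BDB·BDB
    A ↦ CDC
    B ↦ BDB
    C ↦ D  (constrained at step 1)
    D ↦ A  (constrained at step 1)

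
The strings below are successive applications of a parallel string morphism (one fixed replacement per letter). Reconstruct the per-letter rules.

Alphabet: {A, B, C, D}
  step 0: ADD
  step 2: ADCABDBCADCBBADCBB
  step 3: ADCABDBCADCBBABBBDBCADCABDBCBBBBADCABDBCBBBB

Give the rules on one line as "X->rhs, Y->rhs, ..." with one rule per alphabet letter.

  step 2 ⇒ step 3: ADCABDBCADCBBADCBB ⇒ ADC·AB·DBC·ADC·BB·AB·BB·DBC·ADC·AB·DBC·BB·BB·ADC·AB·DBC·BB·BB
    A ↦ ADC
    B ↦ BB
    C ↦ DBC
    D ↦ AB

A->ADC, B->BB, C->DBC, D->AB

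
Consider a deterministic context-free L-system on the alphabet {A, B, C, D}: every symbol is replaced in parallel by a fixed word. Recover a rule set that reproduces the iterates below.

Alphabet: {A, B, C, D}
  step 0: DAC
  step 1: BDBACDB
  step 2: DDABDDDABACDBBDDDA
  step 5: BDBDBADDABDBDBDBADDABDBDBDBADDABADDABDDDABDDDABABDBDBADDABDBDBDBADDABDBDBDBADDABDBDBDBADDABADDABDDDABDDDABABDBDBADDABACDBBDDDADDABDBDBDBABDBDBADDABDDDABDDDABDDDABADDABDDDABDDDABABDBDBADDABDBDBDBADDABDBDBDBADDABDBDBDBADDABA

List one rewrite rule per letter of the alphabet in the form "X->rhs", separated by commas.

  step 1 ⇒ step 2: BDBACDB ⇒ DDA·BD·DDA·BA·CDB·BD·DDA
    A ↦ BA
    B ↦ DDA
    C ↦ CDB
    D ↦ BD

A->BA, B->DDA, C->CDB, D->BD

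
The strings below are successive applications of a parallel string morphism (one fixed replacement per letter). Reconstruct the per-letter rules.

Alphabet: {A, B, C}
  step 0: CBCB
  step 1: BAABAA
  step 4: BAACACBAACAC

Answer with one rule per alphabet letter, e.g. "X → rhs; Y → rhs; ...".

A->C, B->A, C->BA

  step 0 ⇒ step 1: CBCB ⇒ BA·A·BA·A
    B ↦ A
    C ↦ BA
    A ↦ C  (constrained at step 1)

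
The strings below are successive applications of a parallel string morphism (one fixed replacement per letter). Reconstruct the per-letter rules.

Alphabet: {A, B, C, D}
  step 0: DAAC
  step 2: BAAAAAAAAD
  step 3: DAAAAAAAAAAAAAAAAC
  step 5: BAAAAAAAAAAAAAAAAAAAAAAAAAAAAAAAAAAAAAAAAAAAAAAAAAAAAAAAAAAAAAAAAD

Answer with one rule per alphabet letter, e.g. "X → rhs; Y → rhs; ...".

  step 2 ⇒ step 3: BAAAAAAAAD ⇒ D·AA·AA·AA·AA·AA·AA·AA·AA·C
    A ↦ AA
    B ↦ D
    D ↦ C
    C ↦ B  (constrained at step 0)

A->AA, B->D, C->B, D->C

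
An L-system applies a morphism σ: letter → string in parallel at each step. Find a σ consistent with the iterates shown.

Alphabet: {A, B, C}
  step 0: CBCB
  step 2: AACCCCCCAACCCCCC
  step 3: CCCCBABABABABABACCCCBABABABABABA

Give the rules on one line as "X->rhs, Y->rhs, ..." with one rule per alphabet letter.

A->CC, B->AA, C->BA

  step 2 ⇒ step 3: AACCCCCCAACCCCCC ⇒ CC·CC·BA·BA·BA·BA·BA·BA·CC·CC·BA·BA·BA·BA·BA·BA
    A ↦ CC
    C ↦ BA
    B ↦ AA  (constrained at step 0)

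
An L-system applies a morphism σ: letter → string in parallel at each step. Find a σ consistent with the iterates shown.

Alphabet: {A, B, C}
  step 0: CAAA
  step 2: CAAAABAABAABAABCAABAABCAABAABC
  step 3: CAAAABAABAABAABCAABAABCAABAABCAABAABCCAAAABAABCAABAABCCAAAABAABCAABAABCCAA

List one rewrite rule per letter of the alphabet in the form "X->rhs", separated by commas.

A->AAB, B->C, C->CAA

  step 2 ⇒ step 3: CAAAABAABAABAABCAABAABCAABAABC ⇒ CAA·AAB·AAB·AAB·AAB·C·AAB·AAB·C·AAB·AAB·C·AAB·AAB·C·CAA·AAB·AAB·C·AAB·AAB·C·CAA·AAB·AAB·C·AAB·AAB·C·CAA
    A ↦ AAB
    B ↦ C
    C ↦ CAA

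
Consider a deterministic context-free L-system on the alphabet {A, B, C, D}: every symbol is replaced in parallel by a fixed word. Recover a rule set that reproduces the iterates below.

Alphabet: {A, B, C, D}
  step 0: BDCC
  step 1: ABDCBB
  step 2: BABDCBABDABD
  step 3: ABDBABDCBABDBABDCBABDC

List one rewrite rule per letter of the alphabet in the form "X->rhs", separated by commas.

  step 2 ⇒ step 3: BABDCBABDABD ⇒ ABD·B·ABD·C·B·ABD·B·ABD·C·B·ABD·C
    A ↦ B
    B ↦ ABD
    C ↦ B
    D ↦ C

A->B, B->ABD, C->B, D->C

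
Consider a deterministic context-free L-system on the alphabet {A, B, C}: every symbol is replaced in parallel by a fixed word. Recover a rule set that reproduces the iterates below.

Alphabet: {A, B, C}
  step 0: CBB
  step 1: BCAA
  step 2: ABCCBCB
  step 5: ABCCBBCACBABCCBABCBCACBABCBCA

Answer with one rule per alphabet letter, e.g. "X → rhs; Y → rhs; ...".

  step 1 ⇒ step 2: BCAA ⇒ A·BC·CB·CB
    A ↦ CB
    B ↦ A
    C ↦ BC

A->CB, B->A, C->BC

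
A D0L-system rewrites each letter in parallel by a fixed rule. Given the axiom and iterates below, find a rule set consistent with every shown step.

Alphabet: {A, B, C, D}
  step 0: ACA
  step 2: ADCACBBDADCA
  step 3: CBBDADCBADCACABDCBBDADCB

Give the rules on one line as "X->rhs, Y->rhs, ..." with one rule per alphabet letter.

  step 2 ⇒ step 3: ADCACBBDADCA ⇒ CB·BD·AD·CB·AD·CA·CA·BD·CB·BD·AD·CB
    A ↦ CB
    B ↦ CA
    C ↦ AD
    D ↦ BD

A->CB, B->CA, C->AD, D->BD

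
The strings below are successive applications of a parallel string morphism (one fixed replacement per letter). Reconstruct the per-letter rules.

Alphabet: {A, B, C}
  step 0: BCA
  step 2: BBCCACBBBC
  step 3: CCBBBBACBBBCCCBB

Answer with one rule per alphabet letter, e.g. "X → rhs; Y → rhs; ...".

  step 2 ⇒ step 3: BBCCACBBBC ⇒ C·C·BB·BB·ACB·BB·C·C·C·BB
    A ↦ ACB
    B ↦ C
    C ↦ BB

A->ACB, B->C, C->BB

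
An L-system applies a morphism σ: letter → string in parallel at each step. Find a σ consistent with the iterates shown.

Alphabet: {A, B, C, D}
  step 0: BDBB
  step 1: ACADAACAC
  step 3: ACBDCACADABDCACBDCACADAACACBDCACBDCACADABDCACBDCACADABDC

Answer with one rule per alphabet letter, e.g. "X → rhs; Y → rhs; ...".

  step 0 ⇒ step 1: BDBB ⇒ AC·ADA·AC·AC
    B ↦ AC
    D ↦ ADA
    A ↦ AC  (constrained at step 1)
    C ↦ BDC  (constrained at step 1)

A->AC, B->AC, C->BDC, D->ADA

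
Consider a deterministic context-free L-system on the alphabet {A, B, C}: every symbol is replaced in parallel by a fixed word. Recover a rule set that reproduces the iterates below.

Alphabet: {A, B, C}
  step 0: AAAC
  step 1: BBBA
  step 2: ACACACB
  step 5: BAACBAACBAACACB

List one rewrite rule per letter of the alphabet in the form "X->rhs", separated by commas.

A->B, B->AC, C->A

  step 1 ⇒ step 2: BBBA ⇒ AC·AC·AC·B
    A ↦ B
    B ↦ AC
  step 0 ⇒ step 1: AAAC ⇒ B·B·B·A
    C ↦ A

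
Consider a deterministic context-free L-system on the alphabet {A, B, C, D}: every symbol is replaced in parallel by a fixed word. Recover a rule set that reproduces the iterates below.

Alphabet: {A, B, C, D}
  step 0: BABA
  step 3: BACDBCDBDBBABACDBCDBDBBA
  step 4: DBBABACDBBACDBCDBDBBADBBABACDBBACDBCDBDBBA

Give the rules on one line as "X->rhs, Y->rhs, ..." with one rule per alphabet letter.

  step 3 ⇒ step 4: BACDBCDBDBBABACDBCDBDBBA ⇒ DB·BA·BA·C·DB·BA·C·DB·C·DB·DB·BA·DB·BA·BA·C·DB·BA·C·DB·C·DB·DB·BA
    A ↦ BA
    B ↦ DB
    C ↦ BA
    D ↦ C

A->BA, B->DB, C->BA, D->C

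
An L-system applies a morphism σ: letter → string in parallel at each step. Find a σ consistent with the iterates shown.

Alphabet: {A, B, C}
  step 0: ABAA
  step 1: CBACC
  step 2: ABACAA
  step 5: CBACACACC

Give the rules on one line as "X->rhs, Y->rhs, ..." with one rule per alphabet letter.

A->C, B->BA, C->A

  step 1 ⇒ step 2: CBACC ⇒ A·BA·C·A·A
    A ↦ C
    B ↦ BA
    C ↦ A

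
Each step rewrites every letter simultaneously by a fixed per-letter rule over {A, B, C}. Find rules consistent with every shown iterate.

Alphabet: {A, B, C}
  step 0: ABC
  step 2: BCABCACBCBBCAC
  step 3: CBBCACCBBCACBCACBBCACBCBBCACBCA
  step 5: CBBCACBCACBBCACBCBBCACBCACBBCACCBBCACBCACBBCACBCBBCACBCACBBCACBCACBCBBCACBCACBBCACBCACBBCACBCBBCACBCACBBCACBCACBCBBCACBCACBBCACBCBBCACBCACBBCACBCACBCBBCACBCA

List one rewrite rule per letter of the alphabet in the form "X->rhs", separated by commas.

A->C, B->CB, C->BCA

  step 2 ⇒ step 3: BCABCACBCBBCAC ⇒ CB·BCA·C·CB·BCA·C·BCA·CB·BCA·CB·CB·BCA·C·BCA
    A ↦ C
    B ↦ CB
    C ↦ BCA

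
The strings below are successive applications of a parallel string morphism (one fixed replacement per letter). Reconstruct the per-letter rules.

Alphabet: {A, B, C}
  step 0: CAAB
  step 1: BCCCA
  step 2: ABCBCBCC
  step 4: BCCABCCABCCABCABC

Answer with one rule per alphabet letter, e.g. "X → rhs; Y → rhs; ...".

  step 1 ⇒ step 2: BCCCA ⇒ A·BC·BC·BC·C
    A ↦ C
    B ↦ A
    C ↦ BC

A->C, B->A, C->BC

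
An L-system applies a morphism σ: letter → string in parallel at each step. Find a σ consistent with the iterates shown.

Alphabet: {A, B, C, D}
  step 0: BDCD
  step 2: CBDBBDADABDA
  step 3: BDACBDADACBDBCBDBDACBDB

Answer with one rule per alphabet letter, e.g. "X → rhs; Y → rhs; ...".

  step 2 ⇒ step 3: CBDBBDADABDA ⇒ B·DA·CB·DA·DA·CB·DB·CB·DB·DA·CB·DB
    A ↦ DB
    B ↦ DA
    C ↦ B
    D ↦ CB

A->DB, B->DA, C->B, D->CB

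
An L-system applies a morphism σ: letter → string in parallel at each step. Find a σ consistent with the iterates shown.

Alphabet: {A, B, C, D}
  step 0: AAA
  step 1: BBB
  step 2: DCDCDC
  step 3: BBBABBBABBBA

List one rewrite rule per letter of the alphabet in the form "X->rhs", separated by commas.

A->B, B->DC, C->BA, D->BB

  step 2 ⇒ step 3: DCDCDC ⇒ BB·BA·BB·BA·BB·BA
    C ↦ BA
    D ↦ BB
  step 0 ⇒ step 1: AAA ⇒ B·B·B
    A ↦ B
  step 1 ⇒ step 2: BBB ⇒ DC·DC·DC
    B ↦ DC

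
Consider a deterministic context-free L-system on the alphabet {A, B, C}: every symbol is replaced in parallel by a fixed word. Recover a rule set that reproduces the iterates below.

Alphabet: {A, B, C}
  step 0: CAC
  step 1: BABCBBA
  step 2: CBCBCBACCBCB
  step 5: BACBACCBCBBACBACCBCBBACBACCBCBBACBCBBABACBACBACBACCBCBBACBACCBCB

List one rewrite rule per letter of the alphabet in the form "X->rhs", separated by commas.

  step 1 ⇒ step 2: BABCBBA ⇒ C·BCB·C·BA·C·C·BCB
    A ↦ BCB
    B ↦ C
    C ↦ BA

A->BCB, B->C, C->BA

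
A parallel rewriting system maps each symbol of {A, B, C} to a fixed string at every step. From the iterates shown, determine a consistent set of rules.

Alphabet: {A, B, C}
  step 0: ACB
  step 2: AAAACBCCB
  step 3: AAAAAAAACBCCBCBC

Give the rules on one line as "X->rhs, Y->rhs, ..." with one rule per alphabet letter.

A->AA, B->C, C->CB

  step 2 ⇒ step 3: AAAACBCCB ⇒ AA·AA·AA·AA·CB·C·CB·CB·C
    A ↦ AA
    B ↦ C
    C ↦ CB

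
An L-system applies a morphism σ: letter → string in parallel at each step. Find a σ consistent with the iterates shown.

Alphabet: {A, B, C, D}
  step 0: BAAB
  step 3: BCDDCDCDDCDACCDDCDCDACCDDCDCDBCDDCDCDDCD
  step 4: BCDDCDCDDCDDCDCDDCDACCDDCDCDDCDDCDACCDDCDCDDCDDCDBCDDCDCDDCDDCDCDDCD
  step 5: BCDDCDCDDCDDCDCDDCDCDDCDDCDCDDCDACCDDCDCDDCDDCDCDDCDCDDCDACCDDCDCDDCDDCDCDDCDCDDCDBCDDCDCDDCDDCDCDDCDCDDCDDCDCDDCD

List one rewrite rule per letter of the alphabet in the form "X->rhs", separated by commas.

A->ACC, B->BCD, C->D, D->CD

  step 4 ⇒ step 5: BCDDCDCDDCDDCDCDDCDACCDDCDCDDCDDCDACCDDCDCDDCDDCDBCDDCDCDDCDDCDCDDCD ⇒ BCD·D·CD·CD·D·CD·D·CD·CD·D·CD·CD·D·CD·D·CD·CD·D·CD·ACC·D·D·CD·CD·D·CD·D·CD·CD·D·CD·CD·D·CD·ACC·D·D·CD·CD·D·CD·D·CD·CD·D·CD·CD·D·CD·BCD·D·CD·CD·D·CD·D·CD·CD·D·CD·CD·D·CD·D·CD·CD·D·CD
    A ↦ ACC
    B ↦ BCD
    C ↦ D
    D ↦ CD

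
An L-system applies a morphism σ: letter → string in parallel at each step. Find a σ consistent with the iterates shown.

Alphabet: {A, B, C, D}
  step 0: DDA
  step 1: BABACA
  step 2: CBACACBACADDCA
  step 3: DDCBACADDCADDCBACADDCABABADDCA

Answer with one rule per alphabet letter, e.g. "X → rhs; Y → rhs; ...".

  step 2 ⇒ step 3: CBACACBACADDCA ⇒ DD·CBA·CA·DD·CA·DD·CBA·CA·DD·CA·BA·BA·DD·CA
    A ↦ CA
    B ↦ CBA
    C ↦ DD
    D ↦ BA

A->CA, B->CBA, C->DD, D->BA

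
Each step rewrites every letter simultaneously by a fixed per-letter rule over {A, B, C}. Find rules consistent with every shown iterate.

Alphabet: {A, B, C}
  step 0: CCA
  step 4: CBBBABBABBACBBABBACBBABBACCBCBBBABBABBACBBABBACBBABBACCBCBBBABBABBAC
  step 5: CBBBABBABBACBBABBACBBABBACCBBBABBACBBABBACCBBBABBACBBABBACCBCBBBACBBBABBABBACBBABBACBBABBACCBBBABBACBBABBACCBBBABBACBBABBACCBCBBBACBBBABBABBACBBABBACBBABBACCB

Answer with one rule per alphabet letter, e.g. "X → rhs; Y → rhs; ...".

  step 4 ⇒ step 5: CBBBABBABBACBBABBACBBABBACCBCBBBABBABBACBBABBACBBABBACCBCBBBABBABBAC ⇒ CB·BBA·BBA·BBA·C·BBA·BBA·C·BBA·BBA·C·CB·BBA·BBA·C·BBA·BBA·C·CB·BBA·BBA·C·BBA·BBA·C·CB·CB·BBA·CB·BBA·BBA·BBA·C·BBA·BBA·C·BBA·BBA·C·CB·BBA·BBA·C·BBA·BBA·C·CB·BBA·BBA·C·BBA·BBA·C·CB·CB·BBA·CB·BBA·BBA·BBA·C·BBA·BBA·C·BBA·BBA·C·CB
    A ↦ C
    B ↦ BBA
    C ↦ CB

A->C, B->BBA, C->CB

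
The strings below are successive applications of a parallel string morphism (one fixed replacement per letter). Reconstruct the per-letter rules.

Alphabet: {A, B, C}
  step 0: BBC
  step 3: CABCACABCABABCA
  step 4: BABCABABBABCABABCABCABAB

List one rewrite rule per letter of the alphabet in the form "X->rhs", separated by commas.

  step 3 ⇒ step 4: CABCACABCABABCA ⇒ BA·B·CA·BA·B·BA·B·CA·BA·B·CA·B·CA·BA·B
    A ↦ B
    B ↦ CA
    C ↦ BA

A->B, B->CA, C->BA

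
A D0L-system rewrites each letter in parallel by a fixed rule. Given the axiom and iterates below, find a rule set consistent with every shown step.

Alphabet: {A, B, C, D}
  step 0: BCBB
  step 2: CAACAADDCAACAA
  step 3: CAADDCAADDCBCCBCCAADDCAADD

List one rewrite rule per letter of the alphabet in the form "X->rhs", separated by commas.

  step 2 ⇒ step 3: CAACAADDCAACAA ⇒ CAA·D·D·CAA·D·D·CBC·CBC·CAA·D·D·CAA·D·D
    A ↦ D
    C ↦ CAA
    D ↦ CBC
    B ↦ C  (constrained at step 0)

A->D, B->C, C->CAA, D->CBC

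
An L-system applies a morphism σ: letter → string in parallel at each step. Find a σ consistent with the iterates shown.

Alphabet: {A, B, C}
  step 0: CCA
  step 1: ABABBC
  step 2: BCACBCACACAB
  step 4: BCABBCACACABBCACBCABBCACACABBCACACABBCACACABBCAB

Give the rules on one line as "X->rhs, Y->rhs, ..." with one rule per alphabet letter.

A->BC, B->AC, C->AB

  step 1 ⇒ step 2: ABABBC ⇒ BC·AC·BC·AC·AC·AB
    A ↦ BC
    B ↦ AC
    C ↦ AB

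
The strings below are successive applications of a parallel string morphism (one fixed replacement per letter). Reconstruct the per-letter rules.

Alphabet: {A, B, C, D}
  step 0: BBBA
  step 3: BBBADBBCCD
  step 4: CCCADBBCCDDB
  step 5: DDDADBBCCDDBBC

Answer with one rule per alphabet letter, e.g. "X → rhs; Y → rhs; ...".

  step 4 ⇒ step 5: CCCADBBCCDDB ⇒ D·D·D·ADB·B·C·C·D·D·B·B·C
    A ↦ ADB
    B ↦ C
    C ↦ D
    D ↦ B

A->ADB, B->C, C->D, D->B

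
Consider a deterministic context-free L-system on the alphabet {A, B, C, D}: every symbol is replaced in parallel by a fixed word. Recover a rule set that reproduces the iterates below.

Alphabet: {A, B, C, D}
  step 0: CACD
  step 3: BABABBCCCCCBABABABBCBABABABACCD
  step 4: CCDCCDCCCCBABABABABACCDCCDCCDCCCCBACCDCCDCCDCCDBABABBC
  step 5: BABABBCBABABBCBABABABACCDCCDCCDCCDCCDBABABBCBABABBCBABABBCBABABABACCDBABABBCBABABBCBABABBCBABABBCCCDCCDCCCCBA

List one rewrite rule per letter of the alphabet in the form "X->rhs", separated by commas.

A->D, B->CC, C->BA, D->BBC

  step 4 ⇒ step 5: CCDCCDCCCCBABABABABACCDCCDCCDCCCCBACCDCCDCCDCCDBABABBC ⇒ BA·BA·BBC·BA·BA·BBC·BA·BA·BA·BA·CC·D·CC·D·CC·D·CC·D·CC·D·BA·BA·BBC·BA·BA·BBC·BA·BA·BBC·BA·BA·BA·BA·CC·D·BA·BA·BBC·BA·BA·BBC·BA·BA·BBC·BA·BA·BBC·CC·D·CC·D·CC·CC·BA
    A ↦ D
    B ↦ CC
    C ↦ BA
    D ↦ BBC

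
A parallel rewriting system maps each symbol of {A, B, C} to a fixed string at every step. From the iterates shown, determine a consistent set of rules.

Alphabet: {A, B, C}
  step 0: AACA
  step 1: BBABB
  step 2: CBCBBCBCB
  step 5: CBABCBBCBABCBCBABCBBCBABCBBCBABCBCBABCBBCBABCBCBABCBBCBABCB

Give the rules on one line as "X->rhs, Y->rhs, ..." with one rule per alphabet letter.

A->B, B->CB, C->AB

  step 1 ⇒ step 2: BBABB ⇒ CB·CB·B·CB·CB
    A ↦ B
    B ↦ CB
  step 0 ⇒ step 1: AACA ⇒ B·B·AB·B
    C ↦ AB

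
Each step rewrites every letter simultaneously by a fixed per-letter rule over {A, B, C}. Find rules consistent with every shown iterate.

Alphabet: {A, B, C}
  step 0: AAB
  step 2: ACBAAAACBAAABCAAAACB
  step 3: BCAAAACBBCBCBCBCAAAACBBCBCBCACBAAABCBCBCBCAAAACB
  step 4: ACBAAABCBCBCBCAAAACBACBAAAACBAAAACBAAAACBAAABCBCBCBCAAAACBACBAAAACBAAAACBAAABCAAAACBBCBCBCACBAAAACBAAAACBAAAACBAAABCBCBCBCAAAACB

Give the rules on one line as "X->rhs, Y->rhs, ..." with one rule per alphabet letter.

A->BC, B->ACB, C->AAA

  step 3 ⇒ step 4: BCAAAACBBCBCBCBCAAAACBBCBCBCACBAAABCBCBCBCAAAACB ⇒ ACB·AAA·BC·BC·BC·BC·AAA·ACB·ACB·AAA·ACB·AAA·ACB·AAA·ACB·AAA·BC·BC·BC·BC·AAA·ACB·ACB·AAA·ACB·AAA·ACB·AAA·BC·AAA·ACB·BC·BC·BC·ACB·AAA·ACB·AAA·ACB·AAA·ACB·AAA·BC·BC·BC·BC·AAA·ACB
    A ↦ BC
    B ↦ ACB
    C ↦ AAA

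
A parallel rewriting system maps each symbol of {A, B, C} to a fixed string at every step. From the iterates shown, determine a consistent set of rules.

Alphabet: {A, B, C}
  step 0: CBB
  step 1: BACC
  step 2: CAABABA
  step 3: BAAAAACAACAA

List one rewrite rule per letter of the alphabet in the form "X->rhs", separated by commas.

A->AA, B->C, C->BA

  step 2 ⇒ step 3: CAABABA ⇒ BA·AA·AA·C·AA·C·AA
    A ↦ AA
    B ↦ C
    C ↦ BA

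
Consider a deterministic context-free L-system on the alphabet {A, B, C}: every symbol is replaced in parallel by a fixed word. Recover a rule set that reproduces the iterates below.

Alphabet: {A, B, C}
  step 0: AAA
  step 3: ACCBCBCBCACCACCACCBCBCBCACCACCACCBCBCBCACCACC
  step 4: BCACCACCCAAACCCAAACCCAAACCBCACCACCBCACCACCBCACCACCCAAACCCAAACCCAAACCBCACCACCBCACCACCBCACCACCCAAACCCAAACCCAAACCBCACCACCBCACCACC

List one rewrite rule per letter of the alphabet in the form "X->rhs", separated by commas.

  step 3 ⇒ step 4: ACCBCBCBCACCACCACCBCBCBCACCACCACCBCBCBCACCACC ⇒ BC·ACC·ACC·CAA·ACC·CAA·ACC·CAA·ACC·BC·ACC·ACC·BC·ACC·ACC·BC·ACC·ACC·CAA·ACC·CAA·ACC·CAA·ACC·BC·ACC·ACC·BC·ACC·ACC·BC·ACC·ACC·CAA·ACC·CAA·ACC·CAA·ACC·BC·ACC·ACC·BC·ACC·ACC
    A ↦ BC
    B ↦ CAA
    C ↦ ACC

A->BC, B->CAA, C->ACC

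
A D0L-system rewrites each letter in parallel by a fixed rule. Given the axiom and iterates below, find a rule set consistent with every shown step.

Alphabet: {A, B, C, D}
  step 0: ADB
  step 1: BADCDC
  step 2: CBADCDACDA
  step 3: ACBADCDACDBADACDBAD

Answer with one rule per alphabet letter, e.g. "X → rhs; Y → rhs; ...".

A->BAD, B->C, C->A, D->CD

  step 2 ⇒ step 3: CBADCDACDA ⇒ A·C·BAD·CD·A·CD·BAD·A·CD·BAD
    A ↦ BAD
    B ↦ C
    C ↦ A
    D ↦ CD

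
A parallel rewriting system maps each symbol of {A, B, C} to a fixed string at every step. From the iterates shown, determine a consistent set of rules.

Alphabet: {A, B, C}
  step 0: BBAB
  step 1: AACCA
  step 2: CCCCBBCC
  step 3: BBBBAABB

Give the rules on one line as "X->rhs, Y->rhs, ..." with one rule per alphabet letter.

  step 2 ⇒ step 3: CCCCBBCC ⇒ B·B·B·B·A·A·B·B
    B ↦ A
    C ↦ B
  step 0 ⇒ step 1: BBAB ⇒ A·A·CC·A
    A ↦ CC

A->CC, B->A, C->B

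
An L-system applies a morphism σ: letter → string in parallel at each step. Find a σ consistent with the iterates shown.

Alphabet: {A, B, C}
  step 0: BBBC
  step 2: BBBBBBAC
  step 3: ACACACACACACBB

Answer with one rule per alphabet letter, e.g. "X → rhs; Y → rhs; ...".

  step 2 ⇒ step 3: BBBBBBAC ⇒ AC·AC·AC·AC·AC·AC·B·B
    A ↦ B
    B ↦ AC
    C ↦ B

A->B, B->AC, C->B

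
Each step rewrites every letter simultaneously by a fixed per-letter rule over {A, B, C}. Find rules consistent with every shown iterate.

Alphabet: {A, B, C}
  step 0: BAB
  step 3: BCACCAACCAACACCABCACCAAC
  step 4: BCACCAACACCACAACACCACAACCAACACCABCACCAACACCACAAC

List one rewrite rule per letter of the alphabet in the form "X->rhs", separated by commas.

  step 3 ⇒ step 4: BCACCAACCAACACCABCACCAAC ⇒ BC·AC·CA·AC·AC·CA·CA·AC·AC·CA·CA·AC·CA·AC·AC·CA·BC·AC·CA·AC·AC·CA·CA·AC
    A ↦ CA
    B ↦ BC
    C ↦ AC

A->CA, B->BC, C->AC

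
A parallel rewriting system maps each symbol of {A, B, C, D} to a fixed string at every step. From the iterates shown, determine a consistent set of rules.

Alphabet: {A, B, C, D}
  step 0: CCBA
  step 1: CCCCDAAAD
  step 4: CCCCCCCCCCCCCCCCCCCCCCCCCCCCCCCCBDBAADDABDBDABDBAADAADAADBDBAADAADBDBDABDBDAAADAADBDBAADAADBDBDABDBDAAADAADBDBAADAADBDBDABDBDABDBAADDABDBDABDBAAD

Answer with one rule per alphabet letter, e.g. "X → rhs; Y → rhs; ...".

A->AAD, B->DA, C->CC, D->BDB

  step 0 ⇒ step 1: CCBA ⇒ CC·CC·DA·AAD
    A ↦ AAD
    B ↦ DA
    C ↦ CC
    D ↦ BDB  (constrained at step 1)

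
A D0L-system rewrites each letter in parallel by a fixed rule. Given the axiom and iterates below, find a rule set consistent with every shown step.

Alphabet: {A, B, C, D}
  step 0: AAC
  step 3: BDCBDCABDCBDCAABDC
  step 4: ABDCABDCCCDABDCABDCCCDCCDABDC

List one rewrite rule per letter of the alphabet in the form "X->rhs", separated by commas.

  step 3 ⇒ step 4: BDCBDCABDCBDCAABDC ⇒ A·B·DC·A·B·DC·CCD·A·B·DC·A·B·DC·CCD·CCD·A·B·DC
    A ↦ CCD
    B ↦ A
    C ↦ DC
    D ↦ B

A->CCD, B->A, C->DC, D->B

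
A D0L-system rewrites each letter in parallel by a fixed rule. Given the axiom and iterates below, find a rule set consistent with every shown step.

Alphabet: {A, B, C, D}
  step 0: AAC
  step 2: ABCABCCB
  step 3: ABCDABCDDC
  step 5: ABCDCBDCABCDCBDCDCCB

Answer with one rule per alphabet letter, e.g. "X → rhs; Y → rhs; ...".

A->AB, B->C, C->D, D->CB

  step 2 ⇒ step 3: ABCABCCB ⇒ AB·C·D·AB·C·D·D·C
    A ↦ AB
    B ↦ C
    C ↦ D
    D ↦ CB  (constrained at step 3)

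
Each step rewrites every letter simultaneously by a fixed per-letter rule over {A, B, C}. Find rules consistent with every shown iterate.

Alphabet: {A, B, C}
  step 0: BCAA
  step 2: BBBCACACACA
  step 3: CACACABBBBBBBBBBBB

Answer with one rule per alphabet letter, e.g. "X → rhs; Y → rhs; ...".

A->B, B->CA, C->BB

  step 2 ⇒ step 3: BBBCACACACA ⇒ CA·CA·CA·BB·B·BB·B·BB·B·BB·B
    A ↦ B
    B ↦ CA
    C ↦ BB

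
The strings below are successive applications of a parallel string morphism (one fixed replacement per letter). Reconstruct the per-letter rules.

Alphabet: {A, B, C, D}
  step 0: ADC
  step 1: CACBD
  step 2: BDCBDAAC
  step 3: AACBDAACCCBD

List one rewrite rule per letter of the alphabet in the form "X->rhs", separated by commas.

A->C, B->A, C->BD, D->AC

  step 2 ⇒ step 3: BDCBDAAC ⇒ A·AC·BD·A·AC·C·C·BD
    A ↦ C
    B ↦ A
    C ↦ BD
    D ↦ AC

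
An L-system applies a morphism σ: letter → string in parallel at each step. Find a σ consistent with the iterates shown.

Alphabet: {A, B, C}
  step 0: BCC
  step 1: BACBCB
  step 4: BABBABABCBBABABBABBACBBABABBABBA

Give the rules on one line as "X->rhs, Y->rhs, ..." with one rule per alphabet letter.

  step 0 ⇒ step 1: BCC ⇒ BA·CB·CB
    B ↦ BA
    C ↦ CB
    A ↦ B  (constrained at step 1)

A->B, B->BA, C->CB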